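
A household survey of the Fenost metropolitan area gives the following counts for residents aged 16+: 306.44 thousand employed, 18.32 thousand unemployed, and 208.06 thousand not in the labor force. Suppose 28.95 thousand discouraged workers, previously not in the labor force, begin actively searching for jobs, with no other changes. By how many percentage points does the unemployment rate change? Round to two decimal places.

Initially, labor force = 306.44 + 18.32 = 324.76 thousand, so u = 18.32/324.76 = 5.64%.
After the change, unemployed and labor force both rise by 28.95 → E = 306.44, U = 47.27, labor force = 353.71 thousand.
New unemployment rate = 47.27 / 353.71 = 13.36%.
Change = 13.36% − 5.64% = +7.72 percentage points.

The unemployment rate changes by +7.72 percentage points.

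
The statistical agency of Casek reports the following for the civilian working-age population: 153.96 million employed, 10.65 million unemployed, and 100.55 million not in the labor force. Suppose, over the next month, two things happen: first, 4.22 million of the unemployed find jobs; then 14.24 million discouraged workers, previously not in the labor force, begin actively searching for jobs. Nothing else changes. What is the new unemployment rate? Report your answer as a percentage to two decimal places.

Initially, labor force = 153.96 + 10.65 = 164.61 million, so u = 10.65/164.61 = 6.47%.
After the first change, unemployed falls and employed rises by 4.22; labor force unchanged → E = 158.18, U = 6.43, labor force = 164.61 million.
After the second change, unemployed and labor force both rise by 14.24 → E = 158.18, U = 20.67, labor force = 178.85 million.
New unemployment rate = 20.67 / 178.85 = 11.56%.

New unemployment rate ≈ 11.56%.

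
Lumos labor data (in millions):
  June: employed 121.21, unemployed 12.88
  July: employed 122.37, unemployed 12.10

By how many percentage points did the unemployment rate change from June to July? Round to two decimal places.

June: labor force = 121.21 + 12.88 = 134.09; u = 12.88/134.09 = 9.61%.
July: labor force = 122.37 + 12.10 = 134.47; u = 12.10/134.47 = 9.00%.
Change = 9.00% − 9.61% = −0.61 pp.

The unemployment rate changed by −0.61 percentage points.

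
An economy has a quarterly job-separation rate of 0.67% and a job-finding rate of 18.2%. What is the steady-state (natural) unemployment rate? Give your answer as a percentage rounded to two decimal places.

Steady-state unemployment rate ≈ 3.55%.

At steady state the flows balance: s·E = f·U, so U/(E+U) = s/(s+f).
u* = 0.67 / (0.67 + 18.2) = 0.67 / 18.87 = 3.55%.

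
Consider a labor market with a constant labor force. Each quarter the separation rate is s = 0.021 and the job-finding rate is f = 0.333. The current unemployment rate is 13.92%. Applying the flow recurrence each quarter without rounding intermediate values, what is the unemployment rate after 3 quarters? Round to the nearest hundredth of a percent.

With a fixed labor force, u_{t+1} = u_t + s·(1−u_t) − f·u_t = u_t·(1−s−f) + s.
Here 1−s−f = 0.646 and s = 0.021.
u_1 = 0.139200 × 0.646 + 0.021 = 0.110923.
u_2 = 0.110923 × 0.646 + 0.021 = 0.092656.
u_3 = 0.092656 × 0.646 + 0.021 = 0.080856.

Unemployment rate after three quarters ≈ 8.09%.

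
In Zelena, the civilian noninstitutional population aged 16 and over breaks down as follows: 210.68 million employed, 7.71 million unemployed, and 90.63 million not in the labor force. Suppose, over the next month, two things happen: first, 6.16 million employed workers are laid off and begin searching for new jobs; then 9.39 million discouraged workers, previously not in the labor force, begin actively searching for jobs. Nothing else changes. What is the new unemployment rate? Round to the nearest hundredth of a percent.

Initially, labor force = 210.68 + 7.71 = 218.39 million, so u = 7.71/218.39 = 3.53%.
After the first change, employed falls and unemployed rises by 6.16; labor force unchanged → E = 204.52, U = 13.87, labor force = 218.39 million.
After the second change, unemployed and labor force both rise by 9.39 → E = 204.52, U = 23.26, labor force = 227.78 million.
New unemployment rate = 23.26 / 227.78 = 10.21%.

New unemployment rate ≈ 10.21%.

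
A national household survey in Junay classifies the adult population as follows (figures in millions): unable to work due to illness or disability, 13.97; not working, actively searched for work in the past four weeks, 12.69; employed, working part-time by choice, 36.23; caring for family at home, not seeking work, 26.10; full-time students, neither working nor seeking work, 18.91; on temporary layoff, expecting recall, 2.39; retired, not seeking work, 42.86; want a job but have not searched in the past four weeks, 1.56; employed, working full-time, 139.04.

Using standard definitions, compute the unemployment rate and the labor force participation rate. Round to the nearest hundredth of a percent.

Unemployment rate ≈ 7.92%; labor force participation rate ≈ 64.80%.

Employed = 36.23 + 139.04 = 175.27 million.
Unemployed = 12.69 + 2.39 = 15.08 million (jobless and actively searching, or on temporary layoff).
Labor force = 175.27 + 15.08 = 190.35 million.
Not in labor force = 13.97 + 26.10 + 18.91 + 42.86 + 1.56 = 103.40 million (those not working and not actively searching are outside the labor force — including those who want a job but have given up searching).
Civilian working-age population = 190.35 + 103.40 = 293.75 million.
Unemployment rate = 15.08 / 190.35 = 7.92%.
Labor force participation rate = 190.35 / 293.75 = 64.80%.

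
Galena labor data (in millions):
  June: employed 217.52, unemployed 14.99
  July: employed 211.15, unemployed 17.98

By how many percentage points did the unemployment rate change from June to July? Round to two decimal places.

June: labor force = 217.52 + 14.99 = 232.51; u = 14.99/232.51 = 6.45%.
July: labor force = 211.15 + 17.98 = 229.13; u = 17.98/229.13 = 7.85%.
Change = 7.85% − 6.45% = +1.40 pp.

The unemployment rate changed by +1.40 percentage points.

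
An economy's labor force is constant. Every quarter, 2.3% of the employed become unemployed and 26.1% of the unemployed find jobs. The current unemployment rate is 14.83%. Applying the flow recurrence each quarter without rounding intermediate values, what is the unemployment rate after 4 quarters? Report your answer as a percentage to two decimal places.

With a fixed labor force, u_{t+1} = u_t + s·(1−u_t) − f·u_t = u_t·(1−s−f) + s.
Here 1−s−f = 0.716 and s = 0.023.
u_1 = 0.148300 × 0.716 + 0.023 = 0.129183.
u_2 = 0.129183 × 0.716 + 0.023 = 0.115495.
u_3 = 0.115495 × 0.716 + 0.023 = 0.105694.
u_4 = 0.105694 × 0.716 + 0.023 = 0.098677.

Unemployment rate after four quarters ≈ 9.87%.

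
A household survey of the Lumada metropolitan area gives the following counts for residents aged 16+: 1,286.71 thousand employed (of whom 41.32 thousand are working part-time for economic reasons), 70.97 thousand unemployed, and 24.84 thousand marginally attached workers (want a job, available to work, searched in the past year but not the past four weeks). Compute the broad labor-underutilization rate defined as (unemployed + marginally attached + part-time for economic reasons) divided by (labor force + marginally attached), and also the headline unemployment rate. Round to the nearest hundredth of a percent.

Labor force = 1,286.71 + 70.97 = 1,357.68 thousand.
Numerator = 70.97 + 24.84 + 41.32 = 137.13 thousand.
Denominator = 1,357.68 + 24.84 = 1,382.52 thousand.
Broad rate = 137.13 / 1,382.52 = 9.92%.
Headline unemployment rate = 70.97 / 1,357.68 = 5.23%.

Broad underutilization rate ≈ 9.92%; headline unemployment rate ≈ 5.23%.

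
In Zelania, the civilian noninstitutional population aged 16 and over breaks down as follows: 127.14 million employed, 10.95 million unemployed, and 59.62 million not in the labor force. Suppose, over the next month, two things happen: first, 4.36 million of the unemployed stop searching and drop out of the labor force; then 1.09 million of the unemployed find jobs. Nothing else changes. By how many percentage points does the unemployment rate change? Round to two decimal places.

The unemployment rate changes by −3.82 percentage points.

Initially, labor force = 127.14 + 10.95 = 138.09 million, so u = 10.95/138.09 = 7.93%.
After the first change, unemployed and labor force both fall by 4.36 → E = 127.14, U = 6.59, labor force = 133.73 million.
After the second change, unemployed falls and employed rises by 1.09; labor force unchanged → E = 128.23, U = 5.50, labor force = 133.73 million.
New unemployment rate = 5.50 / 133.73 = 4.11%.
Change = 4.11% − 7.93% = −3.82 percentage points.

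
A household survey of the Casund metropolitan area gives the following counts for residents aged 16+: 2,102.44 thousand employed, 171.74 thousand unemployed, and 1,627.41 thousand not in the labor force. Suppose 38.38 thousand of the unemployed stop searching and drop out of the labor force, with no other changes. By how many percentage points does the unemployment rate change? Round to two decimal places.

The unemployment rate changes by −1.59 percentage points.

Initially, labor force = 2,102.44 + 171.74 = 2,274.18 thousand, so u = 171.74/2,274.18 = 7.55%.
After the change, unemployed and labor force both fall by 38.38 → E = 2,102.44, U = 133.36, labor force = 2,235.80 thousand.
New unemployment rate = 133.36 / 2,235.80 = 5.96%.
Change = 5.96% − 7.55% = −1.59 percentage points.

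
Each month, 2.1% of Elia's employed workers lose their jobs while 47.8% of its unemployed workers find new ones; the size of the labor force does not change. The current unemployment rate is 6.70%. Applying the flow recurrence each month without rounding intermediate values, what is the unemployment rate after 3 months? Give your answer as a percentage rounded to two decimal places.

With a fixed labor force, u_{t+1} = u_t + s·(1−u_t) − f·u_t = u_t·(1−s−f) + s.
Here 1−s−f = 0.501 and s = 0.021.
u_1 = 0.067000 × 0.501 + 0.021 = 0.054567.
u_2 = 0.054567 × 0.501 + 0.021 = 0.048338.
u_3 = 0.048338 × 0.501 + 0.021 = 0.045217.

Unemployment rate after three months ≈ 4.52%.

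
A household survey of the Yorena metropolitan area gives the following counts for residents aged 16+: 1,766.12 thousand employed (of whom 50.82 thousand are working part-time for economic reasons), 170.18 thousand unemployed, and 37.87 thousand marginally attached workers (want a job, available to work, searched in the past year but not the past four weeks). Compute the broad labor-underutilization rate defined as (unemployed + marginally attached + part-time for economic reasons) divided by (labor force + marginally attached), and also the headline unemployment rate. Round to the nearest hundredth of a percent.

Labor force = 1,766.12 + 170.18 = 1,936.30 thousand.
Numerator = 170.18 + 37.87 + 50.82 = 258.87 thousand.
Denominator = 1,936.30 + 37.87 = 1,974.17 thousand.
Broad rate = 258.87 / 1,974.17 = 13.11%.
Headline unemployment rate = 170.18 / 1,936.30 = 8.79%.

Broad underutilization rate ≈ 13.11%; headline unemployment rate ≈ 8.79%.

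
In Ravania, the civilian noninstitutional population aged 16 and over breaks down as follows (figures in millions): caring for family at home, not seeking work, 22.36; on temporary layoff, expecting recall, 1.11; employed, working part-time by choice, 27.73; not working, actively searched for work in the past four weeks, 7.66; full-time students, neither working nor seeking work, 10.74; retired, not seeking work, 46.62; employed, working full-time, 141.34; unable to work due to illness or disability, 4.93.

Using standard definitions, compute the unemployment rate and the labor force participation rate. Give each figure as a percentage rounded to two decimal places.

Employed = 27.73 + 141.34 = 169.07 million.
Unemployed = 1.11 + 7.66 = 8.77 million (jobless and actively searching, or on temporary layoff).
Labor force = 169.07 + 8.77 = 177.84 million.
Not in labor force = 22.36 + 10.74 + 46.62 + 4.93 = 84.65 million (those not working and not actively searching are outside the labor force).
Civilian working-age population = 177.84 + 84.65 = 262.49 million.
Unemployment rate = 8.77 / 177.84 = 4.93%.
Labor force participation rate = 177.84 / 262.49 = 67.75%.

Unemployment rate ≈ 4.93%; labor force participation rate ≈ 67.75%.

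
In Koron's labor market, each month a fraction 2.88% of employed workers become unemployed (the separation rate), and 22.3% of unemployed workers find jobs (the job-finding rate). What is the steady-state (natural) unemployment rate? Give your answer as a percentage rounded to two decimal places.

At steady state the flows balance: s·E = f·U, so U/(E+U) = s/(s+f).
u* = 2.88 / (2.88 + 22.3) = 2.88 / 25.18 = 11.44%.

Steady-state unemployment rate ≈ 11.44%.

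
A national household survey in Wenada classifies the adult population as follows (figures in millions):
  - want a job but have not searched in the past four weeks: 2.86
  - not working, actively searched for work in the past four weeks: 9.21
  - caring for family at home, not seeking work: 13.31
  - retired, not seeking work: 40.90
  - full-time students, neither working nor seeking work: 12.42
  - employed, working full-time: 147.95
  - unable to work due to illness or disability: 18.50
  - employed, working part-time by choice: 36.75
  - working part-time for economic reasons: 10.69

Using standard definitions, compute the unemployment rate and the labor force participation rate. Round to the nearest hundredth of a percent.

Unemployment rate ≈ 4.50%; labor force participation rate ≈ 69.93%.

Employed = 147.95 + 36.75 + 10.69 = 195.39 million (anyone who worked, including part-time for economic reasons, counts as employed).
Unemployed = 9.21 million.
Labor force = 195.39 + 9.21 = 204.60 million.
Not in labor force = 2.86 + 13.31 + 40.90 + 12.42 + 18.50 = 87.99 million (those not working and not actively searching are outside the labor force — including those who want a job but have given up searching).
Civilian working-age population = 204.60 + 87.99 = 292.59 million.
Unemployment rate = 9.21 / 204.60 = 4.50%.
Labor force participation rate = 204.60 / 292.59 = 69.93%.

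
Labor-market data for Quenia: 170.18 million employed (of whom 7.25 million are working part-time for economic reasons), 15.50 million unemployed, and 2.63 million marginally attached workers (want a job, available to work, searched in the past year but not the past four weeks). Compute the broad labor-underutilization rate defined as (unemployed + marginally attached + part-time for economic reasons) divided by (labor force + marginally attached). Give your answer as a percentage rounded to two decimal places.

Broad underutilization rate ≈ 13.48%.

Labor force = 170.18 + 15.50 = 185.68 million.
Numerator = 15.50 + 2.63 + 7.25 = 25.38 million.
Denominator = 185.68 + 2.63 = 188.31 million.
Broad rate = 25.38 / 188.31 = 13.48%.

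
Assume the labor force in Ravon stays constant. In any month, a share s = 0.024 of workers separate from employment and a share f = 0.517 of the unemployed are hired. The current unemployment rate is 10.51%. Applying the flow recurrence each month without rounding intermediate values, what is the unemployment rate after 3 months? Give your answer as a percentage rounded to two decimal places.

Unemployment rate after three months ≈ 5.02%.

With a fixed labor force, u_{t+1} = u_t + s·(1−u_t) − f·u_t = u_t·(1−s−f) + s.
Here 1−s−f = 0.459 and s = 0.024.
u_1 = 0.105100 × 0.459 + 0.024 = 0.072241.
u_2 = 0.072241 × 0.459 + 0.024 = 0.057159.
u_3 = 0.057159 × 0.459 + 0.024 = 0.050236.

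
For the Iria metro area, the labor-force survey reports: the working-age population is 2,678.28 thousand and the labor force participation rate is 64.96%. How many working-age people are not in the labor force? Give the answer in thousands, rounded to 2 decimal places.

About 938.47 thousand are not in the labor force.

Share not in the labor force = 1 − 0.6496 = 0.3504.
Not in labor force = 0.3504 × 2,678.28 ≈ 938.47 thousand.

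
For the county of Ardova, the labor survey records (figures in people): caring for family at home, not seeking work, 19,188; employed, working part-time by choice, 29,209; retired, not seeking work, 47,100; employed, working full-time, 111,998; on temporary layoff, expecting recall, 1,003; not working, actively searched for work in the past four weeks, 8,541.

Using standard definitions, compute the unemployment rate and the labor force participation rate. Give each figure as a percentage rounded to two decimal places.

Unemployment rate ≈ 6.33%; labor force participation rate ≈ 69.46%.

Employed = 29,209 + 111,998 = 141,207.
Unemployed = 1,003 + 8,541 = 9,544 (jobless and actively searching, or on temporary layoff).
Labor force = 141,207 + 9,544 = 150,751.
Not in labor force = 19,188 + 47,100 = 66,288 (those not working and not actively searching are outside the labor force).
Civilian working-age population = 150,751 + 66,288 = 217,039.
Unemployment rate = 9,544 / 150,751 = 6.33%.
Labor force participation rate = 150,751 / 217,039 = 69.46%.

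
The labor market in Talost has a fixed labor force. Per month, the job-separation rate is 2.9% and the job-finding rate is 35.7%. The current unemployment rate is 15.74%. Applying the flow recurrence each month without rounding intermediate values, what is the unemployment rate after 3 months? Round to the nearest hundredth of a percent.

Unemployment rate after three months ≈ 9.42%.

With a fixed labor force, u_{t+1} = u_t + s·(1−u_t) − f·u_t = u_t·(1−s−f) + s.
Here 1−s−f = 0.614 and s = 0.029.
u_1 = 0.157400 × 0.614 + 0.029 = 0.125644.
u_2 = 0.125644 × 0.614 + 0.029 = 0.106145.
u_3 = 0.106145 × 0.614 + 0.029 = 0.094173.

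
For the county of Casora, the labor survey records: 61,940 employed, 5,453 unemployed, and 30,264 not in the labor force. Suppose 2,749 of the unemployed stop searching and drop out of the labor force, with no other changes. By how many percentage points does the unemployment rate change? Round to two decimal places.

Initially, labor force = 61,940 + 5,453 = 67,393, so u = 5,453/67,393 = 8.09%.
After the change, unemployed and labor force both fall by 2,749 → E = 61,940, U = 2,704, labor force = 64,644.
New unemployment rate = 2,704 / 64,644 = 4.18%.
Change = 4.18% − 8.09% = −3.91 percentage points.

The unemployment rate changes by −3.91 percentage points.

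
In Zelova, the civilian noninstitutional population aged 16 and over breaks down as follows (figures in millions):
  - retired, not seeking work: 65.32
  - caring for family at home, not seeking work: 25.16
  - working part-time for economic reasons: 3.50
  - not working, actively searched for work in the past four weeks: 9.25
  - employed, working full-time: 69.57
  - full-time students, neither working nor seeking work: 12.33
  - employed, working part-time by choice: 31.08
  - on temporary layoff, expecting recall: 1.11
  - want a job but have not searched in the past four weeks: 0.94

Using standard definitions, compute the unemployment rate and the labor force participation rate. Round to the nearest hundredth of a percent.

Unemployment rate ≈ 9.05%; labor force participation rate ≈ 52.46%.

Employed = 3.50 + 69.57 + 31.08 = 104.15 million (anyone who worked, including part-time for economic reasons, counts as employed).
Unemployed = 9.25 + 1.11 = 10.36 million (jobless and actively searching, or on temporary layoff).
Labor force = 104.15 + 10.36 = 114.51 million.
Not in labor force = 65.32 + 25.16 + 12.33 + 0.94 = 103.75 million (those not working and not actively searching are outside the labor force — including those who want a job but have given up searching).
Civilian working-age population = 114.51 + 103.75 = 218.26 million.
Unemployment rate = 10.36 / 114.51 = 9.05%.
Labor force participation rate = 114.51 / 218.26 = 52.46%.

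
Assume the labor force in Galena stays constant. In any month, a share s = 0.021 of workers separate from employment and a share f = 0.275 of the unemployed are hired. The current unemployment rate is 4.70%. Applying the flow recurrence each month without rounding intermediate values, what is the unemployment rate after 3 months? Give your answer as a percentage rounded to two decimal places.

With a fixed labor force, u_{t+1} = u_t + s·(1−u_t) − f·u_t = u_t·(1−s−f) + s.
Here 1−s−f = 0.704 and s = 0.021.
u_1 = 0.047000 × 0.704 + 0.021 = 0.054088.
u_2 = 0.054088 × 0.704 + 0.021 = 0.059078.
u_3 = 0.059078 × 0.704 + 0.021 = 0.062591.

Unemployment rate after three months ≈ 6.26%.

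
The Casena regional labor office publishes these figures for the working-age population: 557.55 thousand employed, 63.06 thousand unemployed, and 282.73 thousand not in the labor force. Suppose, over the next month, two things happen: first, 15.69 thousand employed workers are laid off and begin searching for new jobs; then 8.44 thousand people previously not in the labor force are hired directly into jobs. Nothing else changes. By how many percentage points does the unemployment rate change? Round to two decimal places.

Initially, labor force = 557.55 + 63.06 = 620.61 thousand, so u = 63.06/620.61 = 10.16%.
After the first change, employed falls and unemployed rises by 15.69; labor force unchanged → E = 541.86, U = 78.75, labor force = 620.61 thousand.
After the second change, employed and labor force both rise by 8.44; unemployed unchanged → E = 550.30, U = 78.75, labor force = 629.05 thousand.
New unemployment rate = 78.75 / 629.05 = 12.52%.
Change = 12.52% − 10.16% = +2.36 percentage points.

The unemployment rate changes by +2.36 percentage points.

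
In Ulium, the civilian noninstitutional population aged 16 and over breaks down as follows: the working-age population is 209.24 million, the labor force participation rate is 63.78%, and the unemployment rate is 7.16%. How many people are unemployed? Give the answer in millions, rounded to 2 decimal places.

About 9.56 million are unemployed.

Labor force = 0.6378 × 209.24 = 133.45 million.
Unemployed = 0.0716 × 133.45 ≈ 9.56 million.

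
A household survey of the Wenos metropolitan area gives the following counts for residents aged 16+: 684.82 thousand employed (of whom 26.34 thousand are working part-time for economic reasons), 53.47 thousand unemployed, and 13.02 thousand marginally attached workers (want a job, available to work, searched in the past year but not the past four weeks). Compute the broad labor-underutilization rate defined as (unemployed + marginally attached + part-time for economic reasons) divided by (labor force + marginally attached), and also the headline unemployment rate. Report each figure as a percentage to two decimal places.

Broad underutilization rate ≈ 12.36%; headline unemployment rate ≈ 7.24%.

Labor force = 684.82 + 53.47 = 738.29 thousand.
Numerator = 53.47 + 13.02 + 26.34 = 92.83 thousand.
Denominator = 738.29 + 13.02 = 751.31 thousand.
Broad rate = 92.83 / 751.31 = 12.36%.
Headline unemployment rate = 53.47 / 738.29 = 7.24%.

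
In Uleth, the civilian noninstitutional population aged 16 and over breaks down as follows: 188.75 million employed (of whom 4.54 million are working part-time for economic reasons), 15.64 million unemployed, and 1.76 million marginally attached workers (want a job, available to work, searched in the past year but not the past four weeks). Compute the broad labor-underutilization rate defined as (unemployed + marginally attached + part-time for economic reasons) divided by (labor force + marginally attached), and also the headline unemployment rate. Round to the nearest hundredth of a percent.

Labor force = 188.75 + 15.64 = 204.39 million.
Numerator = 15.64 + 1.76 + 4.54 = 21.94 million.
Denominator = 204.39 + 1.76 = 206.15 million.
Broad rate = 21.94 / 206.15 = 10.64%.
Headline unemployment rate = 15.64 / 204.39 = 7.65%.

Broad underutilization rate ≈ 10.64%; headline unemployment rate ≈ 7.65%.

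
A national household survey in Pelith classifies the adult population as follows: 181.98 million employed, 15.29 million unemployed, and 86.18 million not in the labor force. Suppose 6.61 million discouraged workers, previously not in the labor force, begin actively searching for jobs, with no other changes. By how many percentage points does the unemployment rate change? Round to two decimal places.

Initially, labor force = 181.98 + 15.29 = 197.27 million, so u = 15.29/197.27 = 7.75%.
After the change, unemployed and labor force both rise by 6.61 → E = 181.98, U = 21.90, labor force = 203.88 million.
New unemployment rate = 21.90 / 203.88 = 10.74%.
Change = 10.74% − 7.75% = +2.99 percentage points.

The unemployment rate changes by +2.99 percentage points.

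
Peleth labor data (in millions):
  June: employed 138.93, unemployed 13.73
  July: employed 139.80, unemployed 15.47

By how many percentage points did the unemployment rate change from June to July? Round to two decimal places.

June: labor force = 138.93 + 13.73 = 152.66; u = 13.73/152.66 = 8.99%.
July: labor force = 139.80 + 15.47 = 155.27; u = 15.47/155.27 = 9.96%.
Change = 9.96% − 8.99% = +0.97 pp.

The unemployment rate changed by +0.97 percentage points.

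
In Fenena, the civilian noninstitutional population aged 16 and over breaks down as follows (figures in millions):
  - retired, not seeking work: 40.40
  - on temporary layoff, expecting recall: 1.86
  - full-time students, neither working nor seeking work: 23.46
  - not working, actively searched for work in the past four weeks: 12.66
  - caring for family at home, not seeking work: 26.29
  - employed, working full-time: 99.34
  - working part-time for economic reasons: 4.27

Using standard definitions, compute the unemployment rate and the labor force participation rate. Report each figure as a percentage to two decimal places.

Unemployment rate ≈ 12.29%; labor force participation rate ≈ 56.72%.

Employed = 99.34 + 4.27 = 103.61 million (anyone who worked, including part-time for economic reasons, counts as employed).
Unemployed = 1.86 + 12.66 = 14.52 million (jobless and actively searching, or on temporary layoff).
Labor force = 103.61 + 14.52 = 118.13 million.
Not in labor force = 40.40 + 23.46 + 26.29 = 90.15 million (those not working and not actively searching are outside the labor force).
Civilian working-age population = 118.13 + 90.15 = 208.28 million.
Unemployment rate = 14.52 / 118.13 = 12.29%.
Labor force participation rate = 118.13 / 208.28 = 56.72%.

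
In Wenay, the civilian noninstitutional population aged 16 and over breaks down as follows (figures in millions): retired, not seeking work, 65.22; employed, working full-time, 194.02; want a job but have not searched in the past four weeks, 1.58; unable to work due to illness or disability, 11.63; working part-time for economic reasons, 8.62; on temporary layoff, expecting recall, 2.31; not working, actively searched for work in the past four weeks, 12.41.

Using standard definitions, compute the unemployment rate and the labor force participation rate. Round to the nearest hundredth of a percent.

Employed = 194.02 + 8.62 = 202.64 million (anyone who worked, including part-time for economic reasons, counts as employed).
Unemployed = 2.31 + 12.41 = 14.72 million (jobless and actively searching, or on temporary layoff).
Labor force = 202.64 + 14.72 = 217.36 million.
Not in labor force = 65.22 + 1.58 + 11.63 = 78.43 million (those not working and not actively searching are outside the labor force — including those who want a job but have given up searching).
Civilian working-age population = 217.36 + 78.43 = 295.79 million.
Unemployment rate = 14.72 / 217.36 = 6.77%.
Labor force participation rate = 217.36 / 295.79 = 73.48%.

Unemployment rate ≈ 6.77%; labor force participation rate ≈ 73.48%.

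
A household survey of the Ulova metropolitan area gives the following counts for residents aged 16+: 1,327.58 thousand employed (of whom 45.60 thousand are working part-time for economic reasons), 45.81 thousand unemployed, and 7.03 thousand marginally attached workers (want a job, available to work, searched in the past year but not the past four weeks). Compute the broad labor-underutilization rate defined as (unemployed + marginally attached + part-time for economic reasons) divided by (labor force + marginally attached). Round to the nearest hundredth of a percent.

Labor force = 1,327.58 + 45.81 = 1,373.39 thousand.
Numerator = 45.81 + 7.03 + 45.60 = 98.44 thousand.
Denominator = 1,373.39 + 7.03 = 1,380.42 thousand.
Broad rate = 98.44 / 1,380.42 = 7.13%.

Broad underutilization rate ≈ 7.13%.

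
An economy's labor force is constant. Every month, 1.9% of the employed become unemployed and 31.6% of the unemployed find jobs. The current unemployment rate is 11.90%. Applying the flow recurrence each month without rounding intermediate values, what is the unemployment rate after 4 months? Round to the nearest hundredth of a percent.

With a fixed labor force, u_{t+1} = u_t + s·(1−u_t) − f·u_t = u_t·(1−s−f) + s.
Here 1−s−f = 0.665 and s = 0.019.
u_1 = 0.119000 × 0.665 + 0.019 = 0.098135.
u_2 = 0.098135 × 0.665 + 0.019 = 0.084260.
u_3 = 0.084260 × 0.665 + 0.019 = 0.075033.
u_4 = 0.075033 × 0.665 + 0.019 = 0.068897.

Unemployment rate after four months ≈ 6.89%.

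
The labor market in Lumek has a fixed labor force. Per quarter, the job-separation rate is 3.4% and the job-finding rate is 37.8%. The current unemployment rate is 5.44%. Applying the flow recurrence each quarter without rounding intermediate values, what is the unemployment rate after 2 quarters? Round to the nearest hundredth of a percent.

Unemployment rate after two quarters ≈ 7.28%.

With a fixed labor force, u_{t+1} = u_t + s·(1−u_t) − f·u_t = u_t·(1−s−f) + s.
Here 1−s−f = 0.588 and s = 0.034.
u_1 = 0.054400 × 0.588 + 0.034 = 0.065987.
u_2 = 0.065987 × 0.588 + 0.034 = 0.072800.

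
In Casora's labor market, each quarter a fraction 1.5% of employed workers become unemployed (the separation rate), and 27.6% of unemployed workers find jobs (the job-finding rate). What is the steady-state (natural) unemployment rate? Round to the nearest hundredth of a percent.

Steady-state unemployment rate ≈ 5.15%.

At steady state the flows balance: s·E = f·U, so U/(E+U) = s/(s+f).
u* = 1.5 / (1.5 + 27.6) = 1.5 / 29.10 = 5.15%.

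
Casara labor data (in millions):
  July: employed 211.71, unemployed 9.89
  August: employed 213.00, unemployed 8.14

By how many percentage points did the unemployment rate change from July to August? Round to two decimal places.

The unemployment rate changed by −0.78 percentage points.

July: labor force = 211.71 + 9.89 = 221.60; u = 9.89/221.60 = 4.46%.
August: labor force = 213.00 + 8.14 = 221.14; u = 8.14/221.14 = 3.68%.
Change = 3.68% − 4.46% = −0.78 pp.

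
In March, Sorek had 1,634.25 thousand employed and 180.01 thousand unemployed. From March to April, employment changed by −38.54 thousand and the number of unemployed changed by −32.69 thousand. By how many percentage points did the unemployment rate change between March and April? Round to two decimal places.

March: labor force = 1,634.25 + 180.01 = 1,814.26; u = 180.01/1,814.26 = 9.92%.
April: labor force = 1,595.71 + 147.32 = 1,743.03; u = 147.32/1,743.03 = 8.45%.
Change = 8.45% − 9.92% = −1.47 pp.

The unemployment rate changed by −1.47 percentage points.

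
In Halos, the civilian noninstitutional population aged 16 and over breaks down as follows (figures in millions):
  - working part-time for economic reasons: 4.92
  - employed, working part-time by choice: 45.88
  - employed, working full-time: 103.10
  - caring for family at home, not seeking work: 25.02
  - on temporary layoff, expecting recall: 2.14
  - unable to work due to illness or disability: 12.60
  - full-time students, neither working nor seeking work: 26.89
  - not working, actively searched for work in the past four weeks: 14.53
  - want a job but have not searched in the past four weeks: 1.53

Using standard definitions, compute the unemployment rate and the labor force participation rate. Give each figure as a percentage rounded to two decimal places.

Employed = 4.92 + 45.88 + 103.10 = 153.90 million (anyone who worked, including part-time for economic reasons, counts as employed).
Unemployed = 2.14 + 14.53 = 16.67 million (jobless and actively searching, or on temporary layoff).
Labor force = 153.90 + 16.67 = 170.57 million.
Not in labor force = 25.02 + 12.60 + 26.89 + 1.53 = 66.04 million (those not working and not actively searching are outside the labor force — including those who want a job but have given up searching).
Civilian working-age population = 170.57 + 66.04 = 236.61 million.
Unemployment rate = 16.67 / 170.57 = 9.77%.
Labor force participation rate = 170.57 / 236.61 = 72.09%.

Unemployment rate ≈ 9.77%; labor force participation rate ≈ 72.09%.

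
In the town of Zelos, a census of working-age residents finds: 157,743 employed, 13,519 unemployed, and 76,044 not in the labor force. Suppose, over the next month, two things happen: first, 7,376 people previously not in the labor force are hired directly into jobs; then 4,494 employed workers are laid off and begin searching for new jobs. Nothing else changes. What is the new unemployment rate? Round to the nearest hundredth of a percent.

New unemployment rate ≈ 10.08%.

Initially, labor force = 157,743 + 13,519 = 171,262, so u = 13,519/171,262 = 7.89%.
After the first change, employed and labor force both rise by 7,376; unemployed unchanged → E = 165,119, U = 13,519, labor force = 178,638.
After the second change, employed falls and unemployed rises by 4,494; labor force unchanged → E = 160,625, U = 18,013, labor force = 178,638.
New unemployment rate = 18,013 / 178,638 = 10.08%.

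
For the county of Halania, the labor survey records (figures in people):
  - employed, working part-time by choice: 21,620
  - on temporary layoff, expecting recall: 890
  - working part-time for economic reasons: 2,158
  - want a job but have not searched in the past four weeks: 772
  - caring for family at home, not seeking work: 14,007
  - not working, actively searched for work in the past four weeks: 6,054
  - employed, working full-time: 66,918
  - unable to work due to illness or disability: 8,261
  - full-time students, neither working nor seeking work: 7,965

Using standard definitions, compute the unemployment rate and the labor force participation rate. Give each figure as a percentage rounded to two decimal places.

Employed = 21,620 + 2,158 + 66,918 = 90,696 (anyone who worked, including part-time for economic reasons, counts as employed).
Unemployed = 890 + 6,054 = 6,944 (jobless and actively searching, or on temporary layoff).
Labor force = 90,696 + 6,944 = 97,640.
Not in labor force = 772 + 14,007 + 8,261 + 7,965 = 31,005 (those not working and not actively searching are outside the labor force — including those who want a job but have given up searching).
Civilian working-age population = 97,640 + 31,005 = 128,645.
Unemployment rate = 6,944 / 97,640 = 7.11%.
Labor force participation rate = 97,640 / 128,645 = 75.90%.

Unemployment rate ≈ 7.11%; labor force participation rate ≈ 75.90%.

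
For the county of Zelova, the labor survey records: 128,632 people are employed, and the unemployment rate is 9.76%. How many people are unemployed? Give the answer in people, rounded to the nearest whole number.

Let U be the number unemployed. The labor force is E + U, and U/(E+U) = 0.0976.
So U = 0.0976 × 128,632 / (1 − 0.0976) = 12554.48 / 0.9024 ≈ 13,912.

About 13,912 are unemployed.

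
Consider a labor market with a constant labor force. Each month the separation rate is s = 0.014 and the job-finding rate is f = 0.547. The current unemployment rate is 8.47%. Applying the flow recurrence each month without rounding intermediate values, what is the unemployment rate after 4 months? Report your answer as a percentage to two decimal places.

Unemployment rate after four months ≈ 2.72%.

With a fixed labor force, u_{t+1} = u_t + s·(1−u_t) − f·u_t = u_t·(1−s−f) + s.
Here 1−s−f = 0.439 and s = 0.014.
u_1 = 0.084700 × 0.439 + 0.014 = 0.051183.
u_2 = 0.051183 × 0.439 + 0.014 = 0.036469.
u_3 = 0.036469 × 0.439 + 0.014 = 0.030010.
u_4 = 0.030010 × 0.439 + 0.014 = 0.027174.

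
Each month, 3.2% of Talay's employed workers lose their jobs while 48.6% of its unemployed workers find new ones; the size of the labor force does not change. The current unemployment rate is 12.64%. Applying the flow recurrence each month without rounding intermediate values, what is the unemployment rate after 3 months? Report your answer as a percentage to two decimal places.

Unemployment rate after three months ≈ 6.90%.

With a fixed labor force, u_{t+1} = u_t + s·(1−u_t) − f·u_t = u_t·(1−s−f) + s.
Here 1−s−f = 0.482 and s = 0.032.
u_1 = 0.126400 × 0.482 + 0.032 = 0.092925.
u_2 = 0.092925 × 0.482 + 0.032 = 0.076790.
u_3 = 0.076790 × 0.482 + 0.032 = 0.069013.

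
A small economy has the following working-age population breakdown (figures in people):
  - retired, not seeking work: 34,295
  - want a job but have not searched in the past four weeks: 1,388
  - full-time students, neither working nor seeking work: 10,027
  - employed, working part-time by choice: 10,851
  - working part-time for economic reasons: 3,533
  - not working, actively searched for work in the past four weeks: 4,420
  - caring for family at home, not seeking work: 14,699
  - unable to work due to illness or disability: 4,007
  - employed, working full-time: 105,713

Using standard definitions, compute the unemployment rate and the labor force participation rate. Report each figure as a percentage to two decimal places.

Unemployment rate ≈ 3.55%; labor force participation rate ≈ 65.91%.

Employed = 10,851 + 3,533 + 105,713 = 120,097 (anyone who worked, including part-time for economic reasons, counts as employed).
Unemployed = 4,420.
Labor force = 120,097 + 4,420 = 124,517.
Not in labor force = 34,295 + 1,388 + 10,027 + 14,699 + 4,007 = 64,416 (those not working and not actively searching are outside the labor force — including those who want a job but have given up searching).
Civilian working-age population = 124,517 + 64,416 = 188,933.
Unemployment rate = 4,420 / 124,517 = 3.55%.
Labor force participation rate = 124,517 / 188,933 = 65.91%.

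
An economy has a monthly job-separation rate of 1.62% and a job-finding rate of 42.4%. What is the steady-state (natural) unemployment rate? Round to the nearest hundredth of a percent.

At steady state the flows balance: s·E = f·U, so U/(E+U) = s/(s+f).
u* = 1.62 / (1.62 + 42.4) = 1.62 / 44.02 = 3.68%.

Steady-state unemployment rate ≈ 3.68%.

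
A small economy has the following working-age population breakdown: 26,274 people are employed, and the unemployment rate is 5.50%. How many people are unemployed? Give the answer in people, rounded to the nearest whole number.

About 1,529 are unemployed.

Let U be the number unemployed. The labor force is E + U, and U/(E+U) = 0.0550.
So U = 0.0550 × 26,274 / (1 − 0.0550) = 1445.07 / 0.9450 ≈ 1,529.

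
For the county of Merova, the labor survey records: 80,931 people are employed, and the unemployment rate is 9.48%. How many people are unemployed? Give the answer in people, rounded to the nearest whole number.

About 8,476 are unemployed.

Let U be the number unemployed. The labor force is E + U, and U/(E+U) = 0.0948.
So U = 0.0948 × 80,931 / (1 − 0.0948) = 7672.26 / 0.9052 ≈ 8,476.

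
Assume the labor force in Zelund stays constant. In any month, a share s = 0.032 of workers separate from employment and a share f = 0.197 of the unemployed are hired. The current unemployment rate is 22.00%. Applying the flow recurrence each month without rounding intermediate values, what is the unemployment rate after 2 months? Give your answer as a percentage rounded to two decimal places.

With a fixed labor force, u_{t+1} = u_t + s·(1−u_t) − f·u_t = u_t·(1−s−f) + s.
Here 1−s−f = 0.771 and s = 0.032.
u_1 = 0.220000 × 0.771 + 0.032 = 0.201620.
u_2 = 0.201620 × 0.771 + 0.032 = 0.187449.

Unemployment rate after two months ≈ 18.74%.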